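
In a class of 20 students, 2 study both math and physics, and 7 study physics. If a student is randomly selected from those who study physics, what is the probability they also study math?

P(A ∩ B) = 2/20 = 1/10
P(B) = 7/20
P(A|B) = P(A ∩ B) / P(B) = (1/10) / (7/20) = 2/7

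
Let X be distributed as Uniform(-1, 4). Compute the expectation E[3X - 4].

For X ~ Uniform(-1, 4):
E[X] = \frac{3}{2}
E[3X - 4] = 3 × E[X] - 4 = \frac{1}{2}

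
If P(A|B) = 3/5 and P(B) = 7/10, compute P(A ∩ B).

By definition, P(A|B) = P(A ∩ B) / P(B)
So P(A ∩ B) = P(A|B) × P(B)
= 3/5 × 7/10
= 21/50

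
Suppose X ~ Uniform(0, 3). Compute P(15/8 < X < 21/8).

P(15/8 < X < 21/8) = ∫_{15/8}^{21/8} f(x) dx
where f(x) = \frac{1}{3}
= \frac{1}{4}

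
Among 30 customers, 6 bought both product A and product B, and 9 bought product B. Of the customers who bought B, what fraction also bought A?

P(A ∩ B) = 6/30 = 1/5
P(B) = 9/30 = 3/10
P(A|B) = P(A ∩ B) / P(B) = (1/5) / (3/10) = 2/3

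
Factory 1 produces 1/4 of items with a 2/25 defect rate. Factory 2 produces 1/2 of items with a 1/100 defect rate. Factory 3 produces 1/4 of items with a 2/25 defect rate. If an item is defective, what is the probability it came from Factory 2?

Using Bayes' theorem:
P(F1) = 1/4, P(D|F1) = 2/25
P(F2) = 1/2, P(D|F2) = 1/100
P(F3) = 1/4, P(D|F3) = 2/25
P(D) = P(D|F1)P(F1) + P(D|F2)P(F2) + P(D|F3)P(F3)
     = \frac{9}{200}
P(F2|D) = P(D|F2)P(F2) / P(D)
= \frac{1}{9}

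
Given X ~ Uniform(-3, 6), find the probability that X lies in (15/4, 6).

P(15/4 < X < 6) = ∫_{15/4}^{6} f(x) dx
where f(x) = \frac{1}{9}
= \frac{1}{4}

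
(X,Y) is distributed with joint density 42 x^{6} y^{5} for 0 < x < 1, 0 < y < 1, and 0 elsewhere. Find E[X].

E[X] = ∫_0^1 ∫_0^1 x × f(x,y) dy dx
= ∫_0^1 ∫_0^1 x × (42 x^{6} y^{5}) dy dx
= \frac{7}{8}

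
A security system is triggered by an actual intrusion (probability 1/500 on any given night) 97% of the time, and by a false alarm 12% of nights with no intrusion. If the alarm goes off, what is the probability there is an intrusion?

Let D = the rare event, + = positive/flagged.
P(D) = 1/500
P(+|D) = 97/100
P(+|D') = 12/100 = 3/25
P(+) = P(+|D)P(D) + P(+|D')P(D')
     = \frac{97}{100} × \frac{1}{500} + \frac{3}{25} × \frac{499}{500}
     = \frac{1217}{10000}
P(D|+) = P(+|D)P(D)/P(+) = \frac{97}{6085}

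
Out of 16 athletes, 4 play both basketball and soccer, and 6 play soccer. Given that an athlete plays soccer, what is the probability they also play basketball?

P(A ∩ B) = 4/16 = 1/4
P(B) = 6/16 = 3/8
P(A|B) = P(A ∩ B) / P(B) = (1/4) / (3/8) = 2/3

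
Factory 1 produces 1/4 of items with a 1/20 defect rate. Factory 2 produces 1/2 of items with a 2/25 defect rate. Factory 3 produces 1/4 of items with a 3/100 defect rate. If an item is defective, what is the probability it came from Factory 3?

Using Bayes' theorem:
P(F1) = 1/4, P(D|F1) = 1/20
P(F2) = 1/2, P(D|F2) = 2/25
P(F3) = 1/4, P(D|F3) = 3/100
P(D) = P(D|F1)P(F1) + P(D|F2)P(F2) + P(D|F3)P(F3)
     = \frac{3}{50}
P(F3|D) = P(D|F3)P(F3) / P(D)
= \frac{1}{8}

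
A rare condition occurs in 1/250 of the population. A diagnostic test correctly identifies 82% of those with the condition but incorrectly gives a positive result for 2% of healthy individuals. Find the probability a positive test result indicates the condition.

Let D = the rare event, + = positive/flagged.
P(D) = 1/250
P(+|D) = 82/100 = 41/50
P(+|D') = 2/100 = 1/50
P(+) = P(+|D)P(D) + P(+|D')P(D')
     = \frac{41}{50} × \frac{1}{250} + \frac{1}{50} × \frac{249}{250}
     = \frac{29}{1250}
P(D|+) = P(+|D)P(D)/P(+) = \frac{41}{290}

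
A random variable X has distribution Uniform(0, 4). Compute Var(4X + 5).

For X ~ Uniform(0, 4):
Var(X) = \frac{4}{3}
Var(4X + 5) = (4)² × Var(X) = 16 × \frac{4}{3} = \frac{64}{3}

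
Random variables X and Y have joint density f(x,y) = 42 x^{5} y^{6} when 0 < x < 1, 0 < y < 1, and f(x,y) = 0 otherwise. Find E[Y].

E[Y] = ∫_0^1 ∫_0^1 y × f(x,y) dx dy
= \frac{7}{8}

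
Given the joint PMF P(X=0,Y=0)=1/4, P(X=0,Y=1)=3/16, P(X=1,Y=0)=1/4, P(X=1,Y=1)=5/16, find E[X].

First find marginal of X:
P(X=0) = 7/16
P(X=1) = 9/16
E[X] = 0 × 7/16 + 1 × 9/16 = 9/16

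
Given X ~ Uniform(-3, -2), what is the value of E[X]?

For X ~ Uniform(-3, -2), the expected value is:
E[X] = - \frac{5}{2}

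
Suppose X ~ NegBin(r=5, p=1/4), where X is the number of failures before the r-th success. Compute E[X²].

Using the identity E[X²] = Var(X) + (E[X])²:
E[X] = 15
Var(X) = 60
E[X²] = 60 + (15)²
= 285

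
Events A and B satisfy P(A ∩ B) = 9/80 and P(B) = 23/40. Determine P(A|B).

P(A|B) = P(A ∩ B) / P(B)
= (9/80) / (23/40)
= 9/46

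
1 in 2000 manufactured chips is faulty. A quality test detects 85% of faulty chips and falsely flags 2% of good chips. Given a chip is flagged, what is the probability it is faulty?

Let D = the rare event, + = positive/flagged.
P(D) = 1/2000
P(+|D) = 85/100 = 17/20
P(+|D') = 2/100 = 1/50
P(+) = P(+|D)P(D) + P(+|D')P(D')
     = \frac{17}{20} × \frac{1}{2000} + \frac{1}{50} × \frac{1999}{2000}
     = \frac{4083}{200000}
P(D|+) = P(+|D)P(D)/P(+) = \frac{85}{4083}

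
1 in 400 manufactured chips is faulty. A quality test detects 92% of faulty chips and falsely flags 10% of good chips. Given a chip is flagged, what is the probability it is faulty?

Let D = the rare event, + = positive/flagged.
P(D) = 1/400
P(+|D) = 92/100 = 23/25
P(+|D') = 10/100 = 1/10
P(+) = P(+|D)P(D) + P(+|D')P(D')
     = \frac{23}{25} × \frac{1}{400} + \frac{1}{10} × \frac{399}{400}
     = \frac{2041}{20000}
P(D|+) = P(+|D)P(D)/P(+) = \frac{46}{2041}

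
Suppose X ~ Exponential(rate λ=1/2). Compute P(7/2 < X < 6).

P(7/2 < X < 6) = ∫_{7/2}^{6} f(x) dx
where f(x) = \frac{e^{- \frac{x}{2}}}{2}
= - \frac{1}{e^{3}} + e^{- \frac{7}{4}}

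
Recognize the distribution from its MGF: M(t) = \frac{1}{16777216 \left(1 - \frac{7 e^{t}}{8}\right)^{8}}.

The MGF M(t) = \frac{1}{16777216 \left(1 - \frac{7 e^{t}}{8}\right)^{8}} is the standard form for the NegativeBinomial distribution.
Comparing with the known MGF formula identifies: NegBin(r=8, p=1/8), X = failures before r-th success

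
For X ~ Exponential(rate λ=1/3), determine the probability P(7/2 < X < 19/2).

P(7/2 < X < 19/2) = ∫_{7/2}^{19/2} f(x) dx
where f(x) = \frac{e^{- \frac{x}{3}}}{3}
= - \frac{1 - e^{2}}{e^{\frac{19}{6}}}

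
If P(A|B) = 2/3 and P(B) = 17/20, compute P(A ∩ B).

By definition, P(A|B) = P(A ∩ B) / P(B)
So P(A ∩ B) = P(A|B) × P(B)
= 2/3 × 17/20
= 17/30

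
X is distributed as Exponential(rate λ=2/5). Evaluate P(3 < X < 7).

P(3 < X < 7) = ∫_{3}^{7} f(x) dx
where f(x) = \frac{2 e^{- \frac{2 x}{5}}}{5}
= - \frac{1 - e^{\frac{8}{5}}}{e^{\frac{14}{5}}}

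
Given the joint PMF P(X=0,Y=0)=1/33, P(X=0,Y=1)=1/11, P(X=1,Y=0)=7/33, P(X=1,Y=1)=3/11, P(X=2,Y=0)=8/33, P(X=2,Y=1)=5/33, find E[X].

First find marginal of X:
P(X=0) = 4/33
P(X=1) = 16/33
P(X=2) = 13/33
E[X] = 0 × 4/33 + 1 × 16/33 + 2 × 13/33 = 14/11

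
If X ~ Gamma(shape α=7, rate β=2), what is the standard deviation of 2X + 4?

For X ~ Gamma(shape α=7, rate β=2):
Var(X) = \frac{7}{4}
SD(X) = √(Var(X)) = √(\frac{7}{4}) = \frac{\sqrt{7}}{2}
SD(2X + 4) = |2| × SD(X) = 2 × \frac{\sqrt{7}}{2} = \sqrt{7}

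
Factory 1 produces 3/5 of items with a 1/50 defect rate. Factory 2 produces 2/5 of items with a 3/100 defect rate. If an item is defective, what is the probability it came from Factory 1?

Using Bayes' theorem:
P(F1) = 3/5, P(D|F1) = 1/50
P(F2) = 2/5, P(D|F2) = 3/100
P(D) = P(D|F1)P(F1) + P(D|F2)P(F2)
     = \frac{3}{125}
P(F1|D) = P(D|F1)P(F1) / P(D)
= \frac{1}{2}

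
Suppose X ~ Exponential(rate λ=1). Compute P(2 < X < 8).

P(2 < X < 8) = ∫_{2}^{8} f(x) dx
where f(x) = e^{- x}
= - \frac{1 - e^{6}}{e^{8}}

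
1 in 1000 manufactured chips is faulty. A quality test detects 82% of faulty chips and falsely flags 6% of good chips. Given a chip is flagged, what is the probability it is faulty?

Let D = the rare event, + = positive/flagged.
P(D) = 1/1000
P(+|D) = 82/100 = 41/50
P(+|D') = 6/100 = 3/50
P(+) = P(+|D)P(D) + P(+|D')P(D')
     = \frac{41}{50} × \frac{1}{1000} + \frac{3}{50} × \frac{999}{1000}
     = \frac{1519}{25000}
P(D|+) = P(+|D)P(D)/P(+) = \frac{41}{3038}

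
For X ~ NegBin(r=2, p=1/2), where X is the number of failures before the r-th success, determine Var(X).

For X ~ NegBin(r=2, p=1/2), where X is the number of failures before the r-th success:
Var(X) = 4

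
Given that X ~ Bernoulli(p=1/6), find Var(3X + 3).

For X ~ Bernoulli(p=1/6):
Var(X) = \frac{5}{36}
Var(3X + 3) = (3)² × Var(X) = 9 × \frac{5}{36} = \frac{5}{4}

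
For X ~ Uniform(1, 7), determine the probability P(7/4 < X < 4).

P(7/4 < X < 4) = ∫_{7/4}^{4} f(x) dx
where f(x) = \frac{1}{6}
= \frac{3}{8}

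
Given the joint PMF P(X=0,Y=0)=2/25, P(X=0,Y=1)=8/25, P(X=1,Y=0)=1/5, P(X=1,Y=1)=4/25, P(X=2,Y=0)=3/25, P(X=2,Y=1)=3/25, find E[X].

First find marginal of X:
P(X=0) = 2/5
P(X=1) = 9/25
P(X=2) = 6/25
E[X] = 0 × 2/5 + 1 × 9/25 + 2 × 6/25 = 21/25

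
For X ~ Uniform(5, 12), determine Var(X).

For X ~ Uniform(5, 12):
Var(X) = \frac{49}{12}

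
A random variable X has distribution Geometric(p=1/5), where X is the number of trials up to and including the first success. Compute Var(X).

For X ~ Geometric(p=1/5), where X is the number of trials up to and including the first success:
Var(X) = 20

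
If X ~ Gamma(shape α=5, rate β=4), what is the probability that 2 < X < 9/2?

P(2 < X < 9/2) = ∫_{2}^{9/2} f(x) dx
where f(x) = \frac{128 x^{4} e^{- 4 x}}{3}
= \frac{-5527 + 297 e^{10}}{e^{18}}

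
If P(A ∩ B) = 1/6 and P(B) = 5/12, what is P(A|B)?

P(A|B) = P(A ∩ B) / P(B)
= (1/6) / (5/12)
= 2/5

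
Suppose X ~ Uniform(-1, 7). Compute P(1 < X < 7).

P(1 < X < 7) = ∫_{1}^{7} f(x) dx
where f(x) = \frac{1}{8}
= \frac{3}{4}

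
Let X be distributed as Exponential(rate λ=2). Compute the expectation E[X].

For X ~ Exponential(rate λ=2), the expected value is:
E[X] = \frac{1}{2}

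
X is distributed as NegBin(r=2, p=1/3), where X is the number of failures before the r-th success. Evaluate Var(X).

For X ~ NegBin(r=2, p=1/3), where X is the number of failures before the r-th success:
Var(X) = 12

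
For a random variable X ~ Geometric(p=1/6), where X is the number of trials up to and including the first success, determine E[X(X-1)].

E[X(X-1)] = E[X² - X] = E[X²] - E[X]
E[X] = 6
E[X²] = Var(X) + (E[X])² = 30 + (6)² = 66
E[X(X-1)] = 66 - 6 = 60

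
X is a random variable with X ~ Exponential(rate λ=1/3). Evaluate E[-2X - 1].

For X ~ Exponential(rate λ=1/3):
E[X] = 3
E[-2X - 1] = -2 × E[X] - 1 = -7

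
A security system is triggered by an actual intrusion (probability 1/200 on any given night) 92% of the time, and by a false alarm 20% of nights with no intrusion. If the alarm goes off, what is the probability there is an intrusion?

Let D = the rare event, + = positive/flagged.
P(D) = 1/200
P(+|D) = 92/100 = 23/25
P(+|D') = 20/100 = 1/5
P(+) = P(+|D)P(D) + P(+|D')P(D')
     = \frac{23}{25} × \frac{1}{200} + \frac{1}{5} × \frac{199}{200}
     = \frac{509}{2500}
P(D|+) = P(+|D)P(D)/P(+) = \frac{23}{1018}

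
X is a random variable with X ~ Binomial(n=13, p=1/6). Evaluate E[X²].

Using the identity E[X²] = Var(X) + (E[X])²:
E[X] = \frac{13}{6}
Var(X) = \frac{65}{36}
E[X²] = \frac{65}{36} + (\frac{13}{6})²
= \frac{13}{2}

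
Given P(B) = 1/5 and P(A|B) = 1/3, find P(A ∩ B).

By definition, P(A|B) = P(A ∩ B) / P(B)
So P(A ∩ B) = P(A|B) × P(B)
= 1/3 × 1/5
= 1/15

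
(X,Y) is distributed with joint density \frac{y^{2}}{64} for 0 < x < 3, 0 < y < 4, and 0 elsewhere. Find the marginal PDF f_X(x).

f_X(x) = ∫_0^4 f(x,y) dy
= ∫_0^4 \frac{y^{2}}{64} dy
= \frac{1}{3} for 0 < x < 3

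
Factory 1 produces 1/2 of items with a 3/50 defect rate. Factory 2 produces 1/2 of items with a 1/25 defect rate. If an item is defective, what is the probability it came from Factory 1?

Using Bayes' theorem:
P(F1) = 1/2, P(D|F1) = 3/50
P(F2) = 1/2, P(D|F2) = 1/25
P(D) = P(D|F1)P(F1) + P(D|F2)P(F2)
     = \frac{1}{20}
P(F1|D) = P(D|F1)P(F1) / P(D)
= \frac{3}{5}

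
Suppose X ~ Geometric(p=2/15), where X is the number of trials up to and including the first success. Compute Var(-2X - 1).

For X ~ Geometric(p=2/15), where X is the number of trials up to and including the first success:
Var(X) = \frac{195}{4}
Var(-2X - 1) = (-2)² × Var(X) = 4 × \frac{195}{4} = 195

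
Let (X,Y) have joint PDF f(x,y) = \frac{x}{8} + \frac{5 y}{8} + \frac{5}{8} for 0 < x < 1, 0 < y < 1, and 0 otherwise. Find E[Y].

E[Y] = ∫_0^1 ∫_0^1 y × f(x,y) dx dy
= \frac{53}{96}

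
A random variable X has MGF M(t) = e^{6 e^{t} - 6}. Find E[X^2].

To find E[X^2], compute M^(2)(0):
M^(1)(t) = 6 e^{t} e^{6 e^{t} - 6}
M^(2)(t) = 36 e^{2 t} e^{6 e^{t} - 6} + 6 e^{t} e^{6 e^{t} - 6}
M^(2)(0) = 42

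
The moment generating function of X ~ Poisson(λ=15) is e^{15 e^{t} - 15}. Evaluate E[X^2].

To find E[X^2], compute M^(2)(0):
M^(1)(t) = 15 e^{t} e^{15 e^{t} - 15}
M^(2)(t) = 225 e^{2 t} e^{15 e^{t} - 15} + 15 e^{t} e^{15 e^{t} - 15}
M^(2)(0) = 240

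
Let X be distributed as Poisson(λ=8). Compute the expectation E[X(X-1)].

E[X(X-1)] = E[X² - X] = E[X²] - E[X]
E[X] = 8
E[X²] = Var(X) + (E[X])² = 8 + (8)² = 72
E[X(X-1)] = 72 - 8 = 64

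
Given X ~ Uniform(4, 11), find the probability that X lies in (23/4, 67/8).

P(23/4 < X < 67/8) = ∫_{23/4}^{67/8} f(x) dx
where f(x) = \frac{1}{7}
= \frac{3}{8}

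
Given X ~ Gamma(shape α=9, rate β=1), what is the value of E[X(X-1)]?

E[X(X-1)] = E[X² - X] = E[X²] - E[X]
E[X] = 9
E[X²] = Var(X) + (E[X])² = 9 + (9)² = 90
E[X(X-1)] = 90 - 9 = 81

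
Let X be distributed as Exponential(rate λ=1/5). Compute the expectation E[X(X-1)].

E[X(X-1)] = E[X² - X] = E[X²] - E[X]
E[X] = 5
E[X²] = Var(X) + (E[X])² = 25 + (5)² = 50
E[X(X-1)] = 50 - 5 = 45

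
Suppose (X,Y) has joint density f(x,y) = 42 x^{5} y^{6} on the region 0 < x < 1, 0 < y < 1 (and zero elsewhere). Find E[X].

E[X] = ∫_0^1 ∫_0^1 x × f(x,y) dy dx
= ∫_0^1 ∫_0^1 x × (42 x^{5} y^{6}) dy dx
= \frac{6}{7}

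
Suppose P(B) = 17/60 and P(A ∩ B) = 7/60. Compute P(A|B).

P(A|B) = P(A ∩ B) / P(B)
= (7/60) / (17/60)
= 7/17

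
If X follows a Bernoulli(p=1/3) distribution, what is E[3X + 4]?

For X ~ Bernoulli(p=1/3):
E[X] = \frac{1}{3}
E[3X + 4] = 3 × E[X] + 4 = 5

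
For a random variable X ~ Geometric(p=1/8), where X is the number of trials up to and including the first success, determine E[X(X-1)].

E[X(X-1)] = E[X² - X] = E[X²] - E[X]
E[X] = 8
E[X²] = Var(X) + (E[X])² = 56 + (8)² = 120
E[X(X-1)] = 120 - 8 = 112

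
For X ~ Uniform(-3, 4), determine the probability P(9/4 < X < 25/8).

P(9/4 < X < 25/8) = ∫_{9/4}^{25/8} f(x) dx
where f(x) = \frac{1}{7}
= \frac{1}{8}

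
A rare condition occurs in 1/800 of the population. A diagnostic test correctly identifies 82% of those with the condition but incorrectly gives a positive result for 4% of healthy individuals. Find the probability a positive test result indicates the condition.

Let D = the rare event, + = positive/flagged.
P(D) = 1/800
P(+|D) = 82/100 = 41/50
P(+|D') = 4/100 = 1/25
P(+) = P(+|D)P(D) + P(+|D')P(D')
     = \frac{41}{50} × \frac{1}{800} + \frac{1}{25} × \frac{799}{800}
     = \frac{1639}{40000}
P(D|+) = P(+|D)P(D)/P(+) = \frac{41}{1639}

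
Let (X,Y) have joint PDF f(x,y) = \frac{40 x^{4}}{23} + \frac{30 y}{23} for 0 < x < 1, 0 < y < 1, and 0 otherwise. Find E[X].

E[X] = ∫_0^1 ∫_0^1 x × f(x,y) dy dx
= ∫_0^1 ∫_0^1 x × (\frac{40 x^{4}}{23} + \frac{30 y}{23}) dy dx
= \frac{85}{138}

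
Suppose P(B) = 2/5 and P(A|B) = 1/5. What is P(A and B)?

By definition, P(A|B) = P(A ∩ B) / P(B)
So P(A ∩ B) = P(A|B) × P(B)
= 1/5 × 2/5
= 2/25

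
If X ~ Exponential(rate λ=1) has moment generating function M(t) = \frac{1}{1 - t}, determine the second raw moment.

To find E[X^2], compute M^(2)(0):
M^(1)(t) = \frac{1}{\left(1 - t\right)^{2}}
M^(2)(t) = \frac{2}{\left(1 - t\right)^{3}}
M^(2)(0) = 2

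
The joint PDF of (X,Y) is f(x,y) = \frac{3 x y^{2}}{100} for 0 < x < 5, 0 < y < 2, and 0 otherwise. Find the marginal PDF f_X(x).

f_X(x) = ∫_0^2 f(x,y) dy
= ∫_0^2 \frac{3 x y^{2}}{100} dy
= \frac{2 x}{25} for 0 < x < 5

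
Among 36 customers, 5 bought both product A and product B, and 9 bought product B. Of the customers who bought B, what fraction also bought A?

P(A ∩ B) = 5/36
P(B) = 9/36 = 1/4
P(A|B) = P(A ∩ B) / P(B) = (5/36) / (1/4) = 5/9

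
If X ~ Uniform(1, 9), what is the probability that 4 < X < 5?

P(4 < X < 5) = ∫_{4}^{5} f(x) dx
where f(x) = \frac{1}{8}
= \frac{1}{8}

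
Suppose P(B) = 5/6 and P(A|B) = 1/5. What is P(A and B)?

By definition, P(A|B) = P(A ∩ B) / P(B)
So P(A ∩ B) = P(A|B) × P(B)
= 1/5 × 5/6
= 1/6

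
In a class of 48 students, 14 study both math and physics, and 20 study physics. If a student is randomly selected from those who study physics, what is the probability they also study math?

P(A ∩ B) = 14/48 = 7/24
P(B) = 20/48 = 5/12
P(A|B) = P(A ∩ B) / P(B) = (7/24) / (5/12) = 7/10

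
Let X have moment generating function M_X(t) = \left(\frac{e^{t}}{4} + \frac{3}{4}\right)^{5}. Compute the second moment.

To find E[X^2], compute M^(2)(0):
M^(1)(t) = \frac{5 \left(\frac{e^{t}}{4} + \frac{3}{4}\right)^{4} e^{t}}{4}
M^(2)(t) = \frac{5 \left(\frac{e^{t}}{4} + \frac{3}{4}\right)^{4} e^{t}}{4} + \frac{5 \left(\frac{e^{t}}{4} + \frac{3}{4}\right)^{3} e^{2 t}}{4}
M^(2)(0) = \frac{5}{2}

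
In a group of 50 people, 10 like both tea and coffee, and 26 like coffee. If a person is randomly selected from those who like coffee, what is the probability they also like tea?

P(A ∩ B) = 10/50 = 1/5
P(B) = 26/50 = 13/25
P(A|B) = P(A ∩ B) / P(B) = (1/5) / (13/25) = 5/13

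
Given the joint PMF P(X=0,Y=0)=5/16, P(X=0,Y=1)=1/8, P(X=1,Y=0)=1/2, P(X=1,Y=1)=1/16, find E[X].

First find marginal of X:
P(X=0) = 7/16
P(X=1) = 9/16
E[X] = 0 × 7/16 + 1 × 9/16 = 9/16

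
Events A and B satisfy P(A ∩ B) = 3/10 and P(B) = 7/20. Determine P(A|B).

P(A|B) = P(A ∩ B) / P(B)
= (3/10) / (7/20)
= 6/7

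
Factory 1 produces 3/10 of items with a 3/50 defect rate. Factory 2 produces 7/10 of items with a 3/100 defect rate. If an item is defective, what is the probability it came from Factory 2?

Using Bayes' theorem:
P(F1) = 3/10, P(D|F1) = 3/50
P(F2) = 7/10, P(D|F2) = 3/100
P(D) = P(D|F1)P(F1) + P(D|F2)P(F2)
     = \frac{39}{1000}
P(F2|D) = P(D|F2)P(F2) / P(D)
= \frac{7}{13}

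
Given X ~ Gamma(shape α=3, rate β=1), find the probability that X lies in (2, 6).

P(2 < X < 6) = ∫_{2}^{6} f(x) dx
where f(x) = \frac{x^{2} e^{- x}}{2}
= \frac{5 \left(-5 + e^{4}\right)}{e^{6}}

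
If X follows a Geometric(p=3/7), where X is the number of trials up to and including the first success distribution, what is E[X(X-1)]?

E[X(X-1)] = E[X² - X] = E[X²] - E[X]
E[X] = \frac{7}{3}
E[X²] = Var(X) + (E[X])² = \frac{28}{9} + (\frac{7}{3})² = \frac{77}{9}
E[X(X-1)] = \frac{77}{9} - \frac{7}{3} = \frac{56}{9}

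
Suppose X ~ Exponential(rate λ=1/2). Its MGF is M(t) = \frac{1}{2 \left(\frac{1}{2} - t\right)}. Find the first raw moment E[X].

To find E[X], compute M^(1)(0):
M^(1)(t) = \frac{1}{2 \left(\frac{1}{2} - t\right)^{2}}
M^(1)(0) = 2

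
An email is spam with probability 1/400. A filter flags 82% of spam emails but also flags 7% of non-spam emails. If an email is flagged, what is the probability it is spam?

Let D = the rare event, + = positive/flagged.
P(D) = 1/400
P(+|D) = 82/100 = 41/50
P(+|D') = 7/100
P(+) = P(+|D)P(D) + P(+|D')P(D')
     = \frac{41}{50} × \frac{1}{400} + \frac{7}{100} × \frac{399}{400}
     = \frac{23}{320}
P(D|+) = P(+|D)P(D)/P(+) = \frac{82}{2875}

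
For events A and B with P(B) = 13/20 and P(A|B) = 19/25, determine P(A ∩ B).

By definition, P(A|B) = P(A ∩ B) / P(B)
So P(A ∩ B) = P(A|B) × P(B)
= 19/25 × 13/20
= 247/500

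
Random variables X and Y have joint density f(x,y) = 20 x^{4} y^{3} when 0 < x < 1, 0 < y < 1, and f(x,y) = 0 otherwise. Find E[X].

E[X] = ∫_0^1 ∫_0^1 x × f(x,y) dy dx
= ∫_0^1 ∫_0^1 x × (20 x^{4} y^{3}) dy dx
= \frac{5}{6}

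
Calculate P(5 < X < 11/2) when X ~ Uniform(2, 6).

P(5 < X < 11/2) = ∫_{5}^{11/2} f(x) dx
where f(x) = \frac{1}{4}
= \frac{1}{8}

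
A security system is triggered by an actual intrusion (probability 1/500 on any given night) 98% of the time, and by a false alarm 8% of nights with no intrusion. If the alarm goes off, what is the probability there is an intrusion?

Let D = the rare event, + = positive/flagged.
P(D) = 1/500
P(+|D) = 98/100 = 49/50
P(+|D') = 8/100 = 2/25
P(+) = P(+|D)P(D) + P(+|D')P(D')
     = \frac{49}{50} × \frac{1}{500} + \frac{2}{25} × \frac{499}{500}
     = \frac{409}{5000}
P(D|+) = P(+|D)P(D)/P(+) = \frac{49}{2045}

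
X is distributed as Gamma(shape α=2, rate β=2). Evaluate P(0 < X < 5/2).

P(0 < X < 5/2) = ∫_{0}^{5/2} f(x) dx
where f(x) = 4 x e^{- 2 x}
= 1 - \frac{6}{e^{5}}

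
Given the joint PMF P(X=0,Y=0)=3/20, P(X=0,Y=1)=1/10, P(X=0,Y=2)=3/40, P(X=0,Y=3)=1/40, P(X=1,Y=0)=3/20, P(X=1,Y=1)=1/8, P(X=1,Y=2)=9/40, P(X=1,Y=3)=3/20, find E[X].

First find marginal of X:
P(X=0) = 7/20
P(X=1) = 13/20
E[X] = 0 × 7/20 + 1 × 13/20 = 13/20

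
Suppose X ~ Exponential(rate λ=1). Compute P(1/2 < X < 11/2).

P(1/2 < X < 11/2) = ∫_{1/2}^{11/2} f(x) dx
where f(x) = e^{- x}
= - \frac{1 - e^{5}}{e^{\frac{11}{2}}}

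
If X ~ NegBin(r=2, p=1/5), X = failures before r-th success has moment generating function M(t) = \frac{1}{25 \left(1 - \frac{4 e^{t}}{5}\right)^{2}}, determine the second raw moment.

To find E[X^2], compute M^(2)(0):
M^(1)(t) = \frac{8 e^{t}}{125 \left(1 - \frac{4 e^{t}}{5}\right)^{3}}
M^(2)(t) = \frac{8 e^{t}}{125 \left(1 - \frac{4 e^{t}}{5}\right)^{3}} + \frac{96 e^{2 t}}{625 \left(1 - \frac{4 e^{t}}{5}\right)^{4}}
M^(2)(0) = 104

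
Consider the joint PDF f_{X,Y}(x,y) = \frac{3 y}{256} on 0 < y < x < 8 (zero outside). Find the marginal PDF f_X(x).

f_X(x) = ∫_0^x \frac{3 y}{256} dy = \frac{3 x^{2}}{512}
for 0 < x < 8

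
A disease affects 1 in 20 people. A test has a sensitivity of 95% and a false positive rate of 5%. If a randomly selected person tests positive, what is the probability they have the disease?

Let D = the rare event, + = positive/flagged.
P(D) = 1/20
P(+|D) = 95/100 = 19/20
P(+|D') = 5/100 = 1/20
P(+) = P(+|D)P(D) + P(+|D')P(D')
     = \frac{19}{20} × \frac{1}{20} + \frac{1}{20} × \frac{19}{20}
     = \frac{19}{200}
P(D|+) = P(+|D)P(D)/P(+) = \frac{1}{2}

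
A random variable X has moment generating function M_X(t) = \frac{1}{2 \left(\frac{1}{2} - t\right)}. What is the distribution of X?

The MGF M(t) = \frac{1}{2 \left(\frac{1}{2} - t\right)} is the standard form for the Exponential distribution.
Comparing with the known MGF formula identifies: Exponential(rate λ=1/2)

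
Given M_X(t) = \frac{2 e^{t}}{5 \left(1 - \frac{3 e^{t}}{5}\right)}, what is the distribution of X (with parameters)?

The MGF M(t) = \frac{2 e^{t}}{5 \left(1 - \frac{3 e^{t}}{5}\right)} is the standard form for the Geometric distribution.
Comparing with the known MGF formula identifies: Geometric(p=2/5), X = trial number of first success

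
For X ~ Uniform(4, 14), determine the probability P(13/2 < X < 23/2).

P(13/2 < X < 23/2) = ∫_{13/2}^{23/2} f(x) dx
where f(x) = \frac{1}{10}
= \frac{1}{2}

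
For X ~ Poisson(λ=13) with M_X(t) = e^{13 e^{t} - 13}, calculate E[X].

To find E[X], compute M^(1)(0):
M^(1)(t) = 13 e^{t} e^{13 e^{t} - 13}
M^(1)(0) = 13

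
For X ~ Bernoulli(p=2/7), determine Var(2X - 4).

For X ~ Bernoulli(p=2/7):
Var(X) = \frac{10}{49}
Var(2X - 4) = (2)² × Var(X) = 4 × \frac{10}{49} = \frac{40}{49}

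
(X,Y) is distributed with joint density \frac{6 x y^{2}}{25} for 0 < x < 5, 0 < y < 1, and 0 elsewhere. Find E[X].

f_X(x) = ∫_0^1 \frac{6 x y^{2}}{25} dy = \frac{2 x}{25}
E[X] = ∫_0^5 x × (\frac{2 x}{25}) dx = \frac{10}{3}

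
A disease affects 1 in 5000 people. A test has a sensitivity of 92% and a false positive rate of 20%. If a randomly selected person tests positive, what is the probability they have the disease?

Let D = the rare event, + = positive/flagged.
P(D) = 1/5000
P(+|D) = 92/100 = 23/25
P(+|D') = 20/100 = 1/5
P(+) = P(+|D)P(D) + P(+|D')P(D')
     = \frac{23}{25} × \frac{1}{5000} + \frac{1}{5} × \frac{4999}{5000}
     = \frac{12509}{62500}
P(D|+) = P(+|D)P(D)/P(+) = \frac{23}{25018}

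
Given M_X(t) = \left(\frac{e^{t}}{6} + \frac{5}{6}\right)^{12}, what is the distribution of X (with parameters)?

The MGF M(t) = \left(\frac{e^{t}}{6} + \frac{5}{6}\right)^{12} is the standard form for the Binomial distribution.
Comparing with the known MGF formula identifies: Binomial(n=12, p=1/6)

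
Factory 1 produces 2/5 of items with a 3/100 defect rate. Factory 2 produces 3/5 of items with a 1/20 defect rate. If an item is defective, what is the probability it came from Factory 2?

Using Bayes' theorem:
P(F1) = 2/5, P(D|F1) = 3/100
P(F2) = 3/5, P(D|F2) = 1/20
P(D) = P(D|F1)P(F1) + P(D|F2)P(F2)
     = \frac{21}{500}
P(F2|D) = P(D|F2)P(F2) / P(D)
= \frac{5}{7}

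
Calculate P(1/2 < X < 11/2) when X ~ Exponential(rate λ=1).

P(1/2 < X < 11/2) = ∫_{1/2}^{11/2} f(x) dx
where f(x) = e^{- x}
= - \frac{1 - e^{5}}{e^{\frac{11}{2}}}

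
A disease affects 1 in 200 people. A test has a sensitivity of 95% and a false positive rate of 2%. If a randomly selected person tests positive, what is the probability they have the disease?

Let D = the rare event, + = positive/flagged.
P(D) = 1/200
P(+|D) = 95/100 = 19/20
P(+|D') = 2/100 = 1/50
P(+) = P(+|D)P(D) + P(+|D')P(D')
     = \frac{19}{20} × \frac{1}{200} + \frac{1}{50} × \frac{199}{200}
     = \frac{493}{20000}
P(D|+) = P(+|D)P(D)/P(+) = \frac{95}{493}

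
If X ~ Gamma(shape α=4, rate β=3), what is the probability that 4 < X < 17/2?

P(4 < X < 17/2) = ∫_{4}^{17/2} f(x) dx
where f(x) = \frac{27 x^{3} e^{- 3 x}}{2}
= - \frac{49843}{16 e^{\frac{51}{2}}} + \frac{373}{e^{12}}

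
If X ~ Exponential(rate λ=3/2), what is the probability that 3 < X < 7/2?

P(3 < X < 7/2) = ∫_{3}^{7/2} f(x) dx
where f(x) = \frac{3 e^{- \frac{3 x}{2}}}{2}
= - \frac{1}{e^{\frac{21}{4}}} + e^{- \frac{9}{2}}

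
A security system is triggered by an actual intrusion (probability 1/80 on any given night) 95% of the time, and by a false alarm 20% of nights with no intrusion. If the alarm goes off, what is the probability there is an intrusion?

Let D = the rare event, + = positive/flagged.
P(D) = 1/80
P(+|D) = 95/100 = 19/20
P(+|D') = 20/100 = 1/5
P(+) = P(+|D)P(D) + P(+|D')P(D')
     = \frac{19}{20} × \frac{1}{80} + \frac{1}{5} × \frac{79}{80}
     = \frac{67}{320}
P(D|+) = P(+|D)P(D)/P(+) = \frac{19}{335}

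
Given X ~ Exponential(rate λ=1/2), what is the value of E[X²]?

Using the identity E[X²] = Var(X) + (E[X])²:
E[X] = 2
Var(X) = 4
E[X²] = 4 + (2)²
= 8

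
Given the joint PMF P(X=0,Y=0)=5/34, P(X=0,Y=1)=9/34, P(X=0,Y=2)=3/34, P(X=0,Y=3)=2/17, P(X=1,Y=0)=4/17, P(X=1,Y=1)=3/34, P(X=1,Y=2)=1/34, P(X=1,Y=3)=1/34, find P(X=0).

P(X=0) = P(X=0,Y=0) + P(X=0,Y=1) + P(X=0,Y=2) + P(X=0,Y=3)
= 5/34 + 9/34 + 3/34 + 2/17
= 21/34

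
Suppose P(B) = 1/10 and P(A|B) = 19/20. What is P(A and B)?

By definition, P(A|B) = P(A ∩ B) / P(B)
So P(A ∩ B) = P(A|B) × P(B)
= 19/20 × 1/10
= 19/200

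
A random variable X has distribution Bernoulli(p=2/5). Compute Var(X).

For X ~ Bernoulli(p=2/5):
Var(X) = \frac{6}{25}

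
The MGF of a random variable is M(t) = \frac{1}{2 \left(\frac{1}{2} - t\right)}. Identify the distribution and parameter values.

The MGF M(t) = \frac{1}{2 \left(\frac{1}{2} - t\right)} is the standard form for the Exponential distribution.
Comparing with the known MGF formula identifies: Exponential(rate λ=1/2)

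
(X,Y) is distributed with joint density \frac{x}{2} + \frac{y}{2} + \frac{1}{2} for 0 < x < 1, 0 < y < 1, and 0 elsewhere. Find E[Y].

E[Y] = ∫_0^1 ∫_0^1 y × f(x,y) dx dy
= \frac{13}{24}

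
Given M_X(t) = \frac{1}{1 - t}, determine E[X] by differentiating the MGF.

To find E[X], compute M^(1)(0):
M^(1)(t) = \frac{1}{\left(1 - t\right)^{2}}
M^(1)(0) = 1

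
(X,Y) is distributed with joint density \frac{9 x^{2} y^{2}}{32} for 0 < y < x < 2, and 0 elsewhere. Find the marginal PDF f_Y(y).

f_Y(y) = ∫_y^2 \frac{9 x^{2} y^{2}}{32} dx = \frac{3 y^{2} \left(8 - y^{3}\right)}{32}
for 0 < y < 2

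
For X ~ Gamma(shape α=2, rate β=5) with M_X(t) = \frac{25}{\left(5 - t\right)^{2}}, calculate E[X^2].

To find E[X^2], compute M^(2)(0):
M^(1)(t) = \frac{50}{\left(5 - t\right)^{3}}
M^(2)(t) = \frac{150}{\left(5 - t\right)^{4}}
M^(2)(0) = \frac{6}{25}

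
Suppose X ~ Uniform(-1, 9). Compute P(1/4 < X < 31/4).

P(1/4 < X < 31/4) = ∫_{1/4}^{31/4} f(x) dx
where f(x) = \frac{1}{10}
= \frac{3}{4}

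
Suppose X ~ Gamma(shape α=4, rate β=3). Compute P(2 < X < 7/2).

P(2 < X < 7/2) = ∫_{2}^{7/2} f(x) dx
where f(x) = \frac{27 x^{3} e^{- 3 x}}{2}
= - \frac{4153}{16 e^{\frac{21}{2}}} + \frac{61}{e^{6}}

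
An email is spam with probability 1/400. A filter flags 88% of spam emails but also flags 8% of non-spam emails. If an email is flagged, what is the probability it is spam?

Let D = the rare event, + = positive/flagged.
P(D) = 1/400
P(+|D) = 88/100 = 22/25
P(+|D') = 8/100 = 2/25
P(+) = P(+|D)P(D) + P(+|D')P(D')
     = \frac{22}{25} × \frac{1}{400} + \frac{2}{25} × \frac{399}{400}
     = \frac{41}{500}
P(D|+) = P(+|D)P(D)/P(+) = \frac{11}{410}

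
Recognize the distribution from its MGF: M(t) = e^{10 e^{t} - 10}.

The MGF M(t) = e^{10 e^{t} - 10} is the standard form for the Poisson distribution.
Comparing with the known MGF formula identifies: Poisson(λ=10)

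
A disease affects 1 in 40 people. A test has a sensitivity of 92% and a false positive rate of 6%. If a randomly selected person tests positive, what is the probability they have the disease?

Let D = the rare event, + = positive/flagged.
P(D) = 1/40
P(+|D) = 92/100 = 23/25
P(+|D') = 6/100 = 3/50
P(+) = P(+|D)P(D) + P(+|D')P(D')
     = \frac{23}{25} × \frac{1}{40} + \frac{3}{50} × \frac{39}{40}
     = \frac{163}{2000}
P(D|+) = P(+|D)P(D)/P(+) = \frac{46}{163}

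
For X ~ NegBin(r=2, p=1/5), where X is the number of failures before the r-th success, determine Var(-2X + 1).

For X ~ NegBin(r=2, p=1/5), where X is the number of failures before the r-th success:
Var(X) = 40
Var(-2X + 1) = (-2)² × Var(X) = 4 × 40 = 160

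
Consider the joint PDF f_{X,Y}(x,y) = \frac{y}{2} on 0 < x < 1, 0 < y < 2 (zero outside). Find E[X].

f_X(x) = ∫_0^2 \frac{y}{2} dy = 1
E[X] = ∫_0^1 x × (1) dx = \frac{1}{2}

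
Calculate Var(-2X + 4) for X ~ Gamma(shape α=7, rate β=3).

For X ~ Gamma(shape α=7, rate β=3):
Var(X) = \frac{7}{9}
Var(-2X + 4) = (-2)² × Var(X) = 4 × \frac{7}{9} = \frac{28}{9}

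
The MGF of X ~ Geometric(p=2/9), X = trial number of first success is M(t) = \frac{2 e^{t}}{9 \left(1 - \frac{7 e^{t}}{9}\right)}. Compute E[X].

To find E[X], compute M^(1)(0):
M^(1)(t) = \frac{2 e^{t}}{9 \left(1 - \frac{7 e^{t}}{9}\right)} + \frac{14 e^{2 t}}{81 \left(1 - \frac{7 e^{t}}{9}\right)^{2}}
M^(1)(0) = \frac{9}{2}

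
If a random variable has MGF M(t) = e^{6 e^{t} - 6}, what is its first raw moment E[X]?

To find E[X], compute M^(1)(0):
M^(1)(t) = 6 e^{t} e^{6 e^{t} - 6}
M^(1)(0) = 6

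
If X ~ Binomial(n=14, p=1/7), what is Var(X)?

For X ~ Binomial(n=14, p=1/7):
Var(X) = \frac{12}{7}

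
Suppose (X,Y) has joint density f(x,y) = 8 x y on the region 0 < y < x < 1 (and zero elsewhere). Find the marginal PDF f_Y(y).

f_Y(y) = ∫_y^1 8 x y dx = 4 y \left(1 - y^{2}\right)
for 0 < y < 1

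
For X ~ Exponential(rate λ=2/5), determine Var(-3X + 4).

For X ~ Exponential(rate λ=2/5):
Var(X) = \frac{25}{4}
Var(-3X + 4) = (-3)² × Var(X) = 9 × \frac{25}{4} = \frac{225}{4}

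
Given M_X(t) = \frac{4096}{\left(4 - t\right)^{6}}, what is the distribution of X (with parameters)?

The MGF M(t) = \frac{4096}{\left(4 - t\right)^{6}} is the standard form for the Gamma distribution.
Comparing with the known MGF formula identifies: Gamma(shape α=6, rate β=4)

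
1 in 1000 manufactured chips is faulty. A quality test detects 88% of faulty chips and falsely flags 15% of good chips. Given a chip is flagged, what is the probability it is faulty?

Let D = the rare event, + = positive/flagged.
P(D) = 1/1000
P(+|D) = 88/100 = 22/25
P(+|D') = 15/100 = 3/20
P(+) = P(+|D)P(D) + P(+|D')P(D')
     = \frac{22}{25} × \frac{1}{1000} + \frac{3}{20} × \frac{999}{1000}
     = \frac{15073}{100000}
P(D|+) = P(+|D)P(D)/P(+) = \frac{88}{15073}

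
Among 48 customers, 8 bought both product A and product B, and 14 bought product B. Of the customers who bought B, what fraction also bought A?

P(A ∩ B) = 8/48 = 1/6
P(B) = 14/48 = 7/24
P(A|B) = P(A ∩ B) / P(B) = (1/6) / (7/24) = 4/7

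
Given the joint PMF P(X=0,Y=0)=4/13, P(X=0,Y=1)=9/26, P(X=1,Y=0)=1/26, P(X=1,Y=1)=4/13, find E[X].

First find marginal of X:
P(X=0) = 17/26
P(X=1) = 9/26
E[X] = 0 × 17/26 + 1 × 9/26 = 9/26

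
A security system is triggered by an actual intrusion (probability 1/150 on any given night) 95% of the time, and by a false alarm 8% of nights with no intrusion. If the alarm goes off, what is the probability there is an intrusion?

Let D = the rare event, + = positive/flagged.
P(D) = 1/150
P(+|D) = 95/100 = 19/20
P(+|D') = 8/100 = 2/25
P(+) = P(+|D)P(D) + P(+|D')P(D')
     = \frac{19}{20} × \frac{1}{150} + \frac{2}{25} × \frac{149}{150}
     = \frac{429}{5000}
P(D|+) = P(+|D)P(D)/P(+) = \frac{95}{1287}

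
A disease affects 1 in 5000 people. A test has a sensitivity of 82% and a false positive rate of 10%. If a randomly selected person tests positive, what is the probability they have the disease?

Let D = the rare event, + = positive/flagged.
P(D) = 1/5000
P(+|D) = 82/100 = 41/50
P(+|D') = 10/100 = 1/10
P(+) = P(+|D)P(D) + P(+|D')P(D')
     = \frac{41}{50} × \frac{1}{5000} + \frac{1}{10} × \frac{4999}{5000}
     = \frac{6259}{62500}
P(D|+) = P(+|D)P(D)/P(+) = \frac{41}{25036}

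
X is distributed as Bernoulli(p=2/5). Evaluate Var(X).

For X ~ Bernoulli(p=2/5):
Var(X) = \frac{6}{25}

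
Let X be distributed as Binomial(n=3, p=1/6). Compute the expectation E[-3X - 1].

For X ~ Binomial(n=3, p=1/6):
E[X] = \frac{1}{2}
E[-3X - 1] = -3 × E[X] - 1 = - \frac{5}{2}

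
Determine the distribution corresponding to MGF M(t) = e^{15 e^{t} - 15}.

The MGF M(t) = e^{15 e^{t} - 15} is the standard form for the Poisson distribution.
Comparing with the known MGF formula identifies: Poisson(λ=15)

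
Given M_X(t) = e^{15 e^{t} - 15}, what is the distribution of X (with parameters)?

The MGF M(t) = e^{15 e^{t} - 15} is the standard form for the Poisson distribution.
Comparing with the known MGF formula identifies: Poisson(λ=15)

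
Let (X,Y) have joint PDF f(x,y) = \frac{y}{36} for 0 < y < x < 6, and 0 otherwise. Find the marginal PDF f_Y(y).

f_Y(y) = ∫_y^6 \frac{y}{36} dx = \frac{y \left(6 - y\right)}{36}
for 0 < y < 6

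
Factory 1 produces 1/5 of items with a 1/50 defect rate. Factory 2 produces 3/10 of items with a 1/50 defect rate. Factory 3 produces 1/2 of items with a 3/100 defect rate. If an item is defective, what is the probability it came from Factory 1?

Using Bayes' theorem:
P(F1) = 1/5, P(D|F1) = 1/50
P(F2) = 3/10, P(D|F2) = 1/50
P(F3) = 1/2, P(D|F3) = 3/100
P(D) = P(D|F1)P(F1) + P(D|F2)P(F2) + P(D|F3)P(F3)
     = \frac{1}{40}
P(F1|D) = P(D|F1)P(F1) / P(D)
= \frac{4}{25}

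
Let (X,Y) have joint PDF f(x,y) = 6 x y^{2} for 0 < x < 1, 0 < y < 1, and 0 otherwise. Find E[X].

f_X(x) = ∫_0^1 6 x y^{2} dy = 2 x
E[X] = ∫_0^1 x × (2 x) dx = \frac{2}{3}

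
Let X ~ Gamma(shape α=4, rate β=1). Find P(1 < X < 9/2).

P(1 < X < 9/2) = ∫_{1}^{9/2} f(x) dx
where f(x) = \frac{x^{3} e^{- x}}{6}
= - \frac{493}{16 e^{\frac{9}{2}}} + \frac{8}{3 e}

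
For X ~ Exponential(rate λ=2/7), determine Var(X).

For X ~ Exponential(rate λ=2/7):
Var(X) = \frac{49}{4}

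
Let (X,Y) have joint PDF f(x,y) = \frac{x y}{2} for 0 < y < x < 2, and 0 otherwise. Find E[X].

f_X(x) = ∫_0^x \frac{x y}{2} dy = \frac{x^{3}}{4}
E[X] = ∫_0^2 x × (\frac{x^{3}}{4}) dx = \frac{8}{5}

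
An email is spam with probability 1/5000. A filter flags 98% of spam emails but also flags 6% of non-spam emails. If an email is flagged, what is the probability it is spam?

Let D = the rare event, + = positive/flagged.
P(D) = 1/5000
P(+|D) = 98/100 = 49/50
P(+|D') = 6/100 = 3/50
P(+) = P(+|D)P(D) + P(+|D')P(D')
     = \frac{49}{50} × \frac{1}{5000} + \frac{3}{50} × \frac{4999}{5000}
     = \frac{7523}{125000}
P(D|+) = P(+|D)P(D)/P(+) = \frac{49}{15046}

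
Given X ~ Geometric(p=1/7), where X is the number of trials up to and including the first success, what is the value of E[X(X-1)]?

E[X(X-1)] = E[X² - X] = E[X²] - E[X]
E[X] = 7
E[X²] = Var(X) + (E[X])² = 42 + (7)² = 91
E[X(X-1)] = 91 - 7 = 84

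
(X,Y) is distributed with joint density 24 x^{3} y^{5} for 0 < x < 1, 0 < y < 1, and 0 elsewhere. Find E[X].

E[X] = ∫_0^1 ∫_0^1 x × f(x,y) dy dx
= ∫_0^1 ∫_0^1 x × (24 x^{3} y^{5}) dy dx
= \frac{4}{5}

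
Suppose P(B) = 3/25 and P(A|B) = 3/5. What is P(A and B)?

By definition, P(A|B) = P(A ∩ B) / P(B)
So P(A ∩ B) = P(A|B) × P(B)
= 3/5 × 3/25
= 9/125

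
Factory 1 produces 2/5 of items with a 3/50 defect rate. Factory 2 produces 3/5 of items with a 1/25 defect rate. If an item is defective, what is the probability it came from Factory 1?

Using Bayes' theorem:
P(F1) = 2/5, P(D|F1) = 3/50
P(F2) = 3/5, P(D|F2) = 1/25
P(D) = P(D|F1)P(F1) + P(D|F2)P(F2)
     = \frac{6}{125}
P(F1|D) = P(D|F1)P(F1) / P(D)
= \frac{1}{2}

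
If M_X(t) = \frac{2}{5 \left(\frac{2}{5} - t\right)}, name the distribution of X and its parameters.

The MGF M(t) = \frac{2}{5 \left(\frac{2}{5} - t\right)} is the standard form for the Exponential distribution.
Comparing with the known MGF formula identifies: Exponential(rate λ=2/5)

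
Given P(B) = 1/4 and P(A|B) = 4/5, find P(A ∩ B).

By definition, P(A|B) = P(A ∩ B) / P(B)
So P(A ∩ B) = P(A|B) × P(B)
= 4/5 × 1/4
= 1/5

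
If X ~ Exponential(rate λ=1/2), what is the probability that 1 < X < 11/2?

P(1 < X < 11/2) = ∫_{1}^{11/2} f(x) dx
where f(x) = \frac{e^{- \frac{x}{2}}}{2}
= - \frac{1}{e^{\frac{11}{4}}} + e^{- \frac{1}{2}}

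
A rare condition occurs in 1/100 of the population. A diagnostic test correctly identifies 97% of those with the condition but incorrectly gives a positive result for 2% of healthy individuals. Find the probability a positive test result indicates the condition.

Let D = the rare event, + = positive/flagged.
P(D) = 1/100
P(+|D) = 97/100
P(+|D') = 2/100 = 1/50
P(+) = P(+|D)P(D) + P(+|D')P(D')
     = \frac{97}{100} × \frac{1}{100} + \frac{1}{50} × \frac{99}{100}
     = \frac{59}{2000}
P(D|+) = P(+|D)P(D)/P(+) = \frac{97}{295}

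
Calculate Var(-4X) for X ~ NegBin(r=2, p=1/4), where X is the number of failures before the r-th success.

For X ~ NegBin(r=2, p=1/4), where X is the number of failures before the r-th success:
Var(X) = 24
Var(-4X) = (-4)² × Var(X) = 16 × 24 = 384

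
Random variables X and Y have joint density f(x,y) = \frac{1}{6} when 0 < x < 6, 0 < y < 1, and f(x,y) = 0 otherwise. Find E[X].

f_X(x) = ∫_0^1 \frac{1}{6} dy = \frac{1}{6}
E[X] = ∫_0^6 x × (\frac{1}{6}) dx = 3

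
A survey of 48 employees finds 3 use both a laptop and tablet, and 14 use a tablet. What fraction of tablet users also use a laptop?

P(A ∩ B) = 3/48 = 1/16
P(B) = 14/48 = 7/24
P(A|B) = P(A ∩ B) / P(B) = (1/16) / (7/24) = 3/14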